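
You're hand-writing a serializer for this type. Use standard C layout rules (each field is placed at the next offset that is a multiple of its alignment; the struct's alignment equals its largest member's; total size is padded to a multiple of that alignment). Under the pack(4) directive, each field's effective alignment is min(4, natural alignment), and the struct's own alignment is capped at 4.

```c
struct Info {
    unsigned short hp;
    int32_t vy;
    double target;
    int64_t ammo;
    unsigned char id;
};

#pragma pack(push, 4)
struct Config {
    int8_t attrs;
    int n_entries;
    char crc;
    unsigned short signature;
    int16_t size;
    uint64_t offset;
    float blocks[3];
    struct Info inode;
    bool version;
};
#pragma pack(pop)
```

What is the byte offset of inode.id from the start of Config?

60

Info: @0: hp [2B, align 2] → 2; +2 pad (align 4); @4: vy [4B, align 4] → 8; @8: target [8B, align 8] → 16; @16: ammo [8B, align 8] → 24; @24: id [1B, align 1] → 25; +7 tail pad (align 8); size 32, align 8
@0: attrs [1B, align 1] → 1
+3 pad (align 4)
@4: n_entries [4B, align 4] → 8
@8: crc [1B, align 1] → 9
+1 pad (align 2)
@10: signature [2B, align 2] → 12
@12: size [2B, align 2] → 14
+2 pad (align 4)
@16: offset [8B, align 4] → 24
@24: blocks [12B, align 4] → 36
@36: inode [32B, align 4] → 68
within Info: id at 24
36 + 24 = 60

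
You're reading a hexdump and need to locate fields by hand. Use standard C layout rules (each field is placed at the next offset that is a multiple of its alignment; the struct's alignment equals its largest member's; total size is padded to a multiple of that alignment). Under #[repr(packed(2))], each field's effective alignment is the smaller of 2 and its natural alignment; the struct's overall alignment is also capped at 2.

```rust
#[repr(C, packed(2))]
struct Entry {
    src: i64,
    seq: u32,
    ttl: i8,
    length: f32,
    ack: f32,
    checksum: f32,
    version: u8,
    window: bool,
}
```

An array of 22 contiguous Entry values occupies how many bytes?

src at 0 (size 8, align 2) → ends 8
seq at 8 (size 4, align 2) → ends 12
ttl at 12 (size 1, align 1) → ends 13
pad 1 to align 2 for length
length at 14 (size 4, align 2) → ends 18
ack at 18 (size 4, align 2) → ends 22
checksum at 22 (size 4, align 2) → ends 26
version at 26 (size 1, align 1) → ends 27
window at 27 (size 1, align 1) → ends 28
total 28 bytes, alignment 2
array of 22: 22 × 28 = 616

616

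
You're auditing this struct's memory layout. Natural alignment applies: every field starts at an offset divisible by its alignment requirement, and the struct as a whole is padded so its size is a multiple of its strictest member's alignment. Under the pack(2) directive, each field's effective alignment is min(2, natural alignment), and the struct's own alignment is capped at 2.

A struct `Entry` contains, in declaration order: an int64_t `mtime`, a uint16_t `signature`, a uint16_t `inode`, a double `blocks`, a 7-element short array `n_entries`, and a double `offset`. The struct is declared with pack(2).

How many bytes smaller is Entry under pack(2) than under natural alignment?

6

natural layout:
  @0: mtime [8B, align 8] → 8
  @8: signature [2B, align 2] → 10
  @10: inode [2B, align 2] → 12
  +4 pad (align 8)
  @16: blocks [8B, align 8] → 24
  @24: n_entries [14B, align 2] → 38
  +2 pad (align 8)
  @40: offset [8B, align 8] → 48
  size 48, align 8
packed(2) layout:
  @0: mtime [8B, align 2] → 8
  @8: signature [2B, align 2] → 10
  @10: inode [2B, align 2] → 12
  @12: blocks [8B, align 2] → 20
  @20: n_entries [14B, align 2] → 34
  @34: offset [8B, align 2] → 42
  size 42, align 2
48 − 42 = 6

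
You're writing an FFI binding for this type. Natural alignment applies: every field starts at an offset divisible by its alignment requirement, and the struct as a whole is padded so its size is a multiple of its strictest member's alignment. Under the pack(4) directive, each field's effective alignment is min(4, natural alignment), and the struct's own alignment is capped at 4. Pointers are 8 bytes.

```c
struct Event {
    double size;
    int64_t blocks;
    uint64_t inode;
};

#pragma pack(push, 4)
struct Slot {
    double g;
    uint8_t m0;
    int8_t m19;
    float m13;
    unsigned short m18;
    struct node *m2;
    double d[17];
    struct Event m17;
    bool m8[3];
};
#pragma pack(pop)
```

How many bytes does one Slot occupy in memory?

Event: @0: size [8B, align 8] → 8; @8: blocks [8B, align 8] → 16; @16: inode [8B, align 8] → 24; size 24, align 8
@0: g [8B, align 4] → 8
@8: m0 [1B, align 1] → 9
@9: m19 [1B, align 1] → 10
+2 pad (align 4)
@12: m13 [4B, align 4] → 16
@16: m18 [2B, align 2] → 18
+2 pad (align 4)
@20: m2 [8B, align 4] → 28
@28: d [136B, align 4] → 164
@164: m17 [24B, align 4] → 188
@188: m8 [3B, align 1] → 191
+1 tail pad (align 4)
size 192, align 4

192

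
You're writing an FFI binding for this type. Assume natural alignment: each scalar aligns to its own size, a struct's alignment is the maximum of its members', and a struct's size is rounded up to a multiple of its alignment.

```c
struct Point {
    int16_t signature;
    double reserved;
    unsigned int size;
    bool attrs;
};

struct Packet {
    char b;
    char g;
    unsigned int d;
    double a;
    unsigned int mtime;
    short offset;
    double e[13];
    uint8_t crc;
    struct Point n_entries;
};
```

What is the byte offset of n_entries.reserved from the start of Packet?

Point: @0: signature [2B, align 2] → 2; +6 pad (align 8); @8: reserved [8B, align 8] → 16; @16: size [4B, align 4] → 20; @20: attrs [1B, align 1] → 21; +3 tail pad (align 8); size 24, align 8
@0: b [1B, align 1] → 1
@1: g [1B, align 1] → 2
+2 pad (align 4)
@4: d [4B, align 4] → 8
@8: a [8B, align 8] → 16
@16: mtime [4B, align 4] → 20
@20: offset [2B, align 2] → 22
+2 pad (align 8)
@24: e [104B, align 8] → 128
@128: crc [1B, align 1] → 129
+7 pad (align 8)
@136: n_entries [24B, align 8] → 160
within Point: reserved at 8
136 + 8 = 144

144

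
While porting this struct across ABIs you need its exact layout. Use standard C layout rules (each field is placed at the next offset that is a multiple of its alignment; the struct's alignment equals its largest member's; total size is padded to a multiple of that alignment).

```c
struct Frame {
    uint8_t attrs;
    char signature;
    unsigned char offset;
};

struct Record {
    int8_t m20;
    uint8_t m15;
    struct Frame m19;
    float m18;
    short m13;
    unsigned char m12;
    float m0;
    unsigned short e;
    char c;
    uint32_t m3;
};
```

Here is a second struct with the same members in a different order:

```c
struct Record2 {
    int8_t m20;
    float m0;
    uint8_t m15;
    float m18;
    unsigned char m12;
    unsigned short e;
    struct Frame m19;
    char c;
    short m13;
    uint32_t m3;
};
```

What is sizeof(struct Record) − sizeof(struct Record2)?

-4

Frame: 0..1  attrs  (1B, 1-aligned); 1..2  signature  (1B, 1-aligned); 2..3  offset  (1B, 1-aligned); sizeof = 3, alignof = 1
0..1  m20  (1B, 1-aligned)
1..2  m15  (1B, 1-aligned)
2..5  m19  (3B, 1-aligned)
5..8  -- padding (3B)
8..12  m18  (4B, 4-aligned)
12..14  m13  (2B, 2-aligned)
14..15  m12  (1B, 1-aligned)
15..16  -- padding (1B)
16..20  m0  (4B, 4-aligned)
20..22  e  (2B, 2-aligned)
22..23  c  (1B, 1-aligned)
23..24  -- padding (1B)
24..28  m3  (4B, 4-aligned)
sizeof = 28, alignof = 4
— Record2 —
0..1  m20  (1B, 1-aligned)
1..4  -- padding (3B)
4..8  m0  (4B, 4-aligned)
8..9  m15  (1B, 1-aligned)
9..12  -- padding (3B)
12..16  m18  (4B, 4-aligned)
16..17  m12  (1B, 1-aligned)
17..18  -- padding (1B)
18..20  e  (2B, 2-aligned)
20..23  m19  (3B, 1-aligned)
23..24  c  (1B, 1-aligned)
24..26  m13  (2B, 2-aligned)
26..28  -- padding (2B)
28..32  m3  (4B, 4-aligned)
sizeof = 32, alignof = 4
28 − 32 = -4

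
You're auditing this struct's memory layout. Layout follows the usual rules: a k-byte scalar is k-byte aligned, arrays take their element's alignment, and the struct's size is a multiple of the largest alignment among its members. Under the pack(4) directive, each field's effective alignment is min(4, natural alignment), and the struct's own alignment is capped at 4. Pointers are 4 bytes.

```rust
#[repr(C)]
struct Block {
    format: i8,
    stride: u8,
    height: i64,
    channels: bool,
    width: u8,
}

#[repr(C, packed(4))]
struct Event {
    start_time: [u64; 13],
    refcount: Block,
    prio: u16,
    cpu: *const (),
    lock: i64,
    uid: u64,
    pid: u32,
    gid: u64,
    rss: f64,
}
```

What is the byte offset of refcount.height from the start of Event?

112

Block: format at 0 (size 1, align 1) → ends 1; stride at 1 (size 1, align 1) → ends 2; pad 6 to align 8 for height; height at 8 (size 8, align 8) → ends 16; channels at 16 (size 1, align 1) → ends 17; width at 17 (size 1, align 1) → ends 18; tail pad 6 to reach multiple of 8; total 24 bytes, alignment 8
start_time at 0 (size 104, align 4) → ends 104
refcount at 104 (size 24, align 4) → ends 128
within Block: height at 8
104 + 8 = 112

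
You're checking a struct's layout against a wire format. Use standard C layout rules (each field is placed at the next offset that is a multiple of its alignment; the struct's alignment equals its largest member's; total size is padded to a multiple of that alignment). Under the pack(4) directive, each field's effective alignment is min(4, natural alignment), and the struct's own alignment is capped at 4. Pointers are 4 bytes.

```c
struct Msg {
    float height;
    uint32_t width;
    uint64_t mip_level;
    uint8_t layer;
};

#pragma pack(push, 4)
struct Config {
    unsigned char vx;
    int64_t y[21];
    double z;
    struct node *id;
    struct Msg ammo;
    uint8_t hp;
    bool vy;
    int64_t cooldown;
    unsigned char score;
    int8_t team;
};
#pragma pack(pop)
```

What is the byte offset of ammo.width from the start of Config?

Msg: 0..4  height  (4B, 4-aligned); 4..8  width  (4B, 4-aligned); 8..16  mip_level  (8B, 8-aligned); 16..17  layer  (1B, 1-aligned); 17..24  -- tail padding (7B); sizeof = 24, alignof = 8
0..1  vx  (1B, 1-aligned)
1..4  -- padding (3B)
4..172  y  (168B, 4-aligned)
172..180  z  (8B, 4-aligned)
180..184  id  (4B, 4-aligned)
184..208  ammo  (24B, 4-aligned)
within Msg: width at 4
184 + 4 = 188

188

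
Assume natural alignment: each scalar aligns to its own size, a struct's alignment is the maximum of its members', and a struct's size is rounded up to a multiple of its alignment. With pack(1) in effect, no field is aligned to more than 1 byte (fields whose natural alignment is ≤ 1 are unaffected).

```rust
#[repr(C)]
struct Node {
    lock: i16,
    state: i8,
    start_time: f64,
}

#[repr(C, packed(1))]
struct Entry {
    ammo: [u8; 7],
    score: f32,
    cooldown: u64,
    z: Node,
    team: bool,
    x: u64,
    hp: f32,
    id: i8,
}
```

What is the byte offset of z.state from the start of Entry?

21

Node: lock at 0 (size 2, align 2) → ends 2; state at 2 (size 1, align 1) → ends 3; pad 5 to align 8 for start_time; start_time at 8 (size 8, align 8) → ends 16; total 16 bytes, alignment 8
ammo at 0 (size 7, align 1) → ends 7
score at 7 (size 4, align 1) → ends 11
cooldown at 11 (size 8, align 1) → ends 19
z at 19 (size 16, align 1) → ends 35
within Node: state at 2
19 + 2 = 21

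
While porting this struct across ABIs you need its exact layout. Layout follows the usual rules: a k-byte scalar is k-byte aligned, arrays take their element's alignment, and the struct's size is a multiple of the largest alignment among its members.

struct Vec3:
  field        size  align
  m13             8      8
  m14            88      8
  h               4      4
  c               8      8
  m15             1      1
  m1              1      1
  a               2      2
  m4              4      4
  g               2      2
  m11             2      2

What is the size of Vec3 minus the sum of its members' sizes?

m13 at 0 (size 8, align 8) → ends 8
m14 at 8 (size 88, align 8) → ends 96
h at 96 (size 4, align 4) → ends 100
pad 4 to align 8 for c
c at 104 (size 8, align 8) → ends 112
m15 at 112 (size 1, align 1) → ends 113
m1 at 113 (size 1, align 1) → ends 114
a at 114 (size 2, align 2) → ends 116
m4 at 116 (size 4, align 4) → ends 120
g at 120 (size 2, align 2) → ends 122
m11 at 122 (size 2, align 2) → ends 124
tail pad 4 to reach multiple of 8
total 128 bytes, alignment 8
data bytes 120, size 128 → padding 8

8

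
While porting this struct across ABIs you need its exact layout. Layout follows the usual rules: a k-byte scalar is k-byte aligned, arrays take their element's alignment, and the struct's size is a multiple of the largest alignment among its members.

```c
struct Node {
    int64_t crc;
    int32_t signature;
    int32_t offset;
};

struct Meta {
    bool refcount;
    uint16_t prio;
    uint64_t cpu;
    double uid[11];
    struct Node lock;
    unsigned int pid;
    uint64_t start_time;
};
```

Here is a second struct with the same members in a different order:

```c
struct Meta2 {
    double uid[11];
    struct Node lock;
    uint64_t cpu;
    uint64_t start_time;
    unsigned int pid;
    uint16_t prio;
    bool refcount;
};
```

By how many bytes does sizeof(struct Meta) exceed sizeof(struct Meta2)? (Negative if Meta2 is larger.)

Node: 0..8  crc  (8B, 8-aligned); 8..12  signature  (4B, 4-aligned); 12..16  offset  (4B, 4-aligned); sizeof = 16, alignof = 8
0..1  refcount  (1B, 1-aligned)
1..2  -- padding (1B)
2..4  prio  (2B, 2-aligned)
4..8  -- padding (4B)
8..16  cpu  (8B, 8-aligned)
16..104  uid  (88B, 8-aligned)
104..120  lock  (16B, 8-aligned)
120..124  pid  (4B, 4-aligned)
124..128  -- padding (4B)
128..136  start_time  (8B, 8-aligned)
sizeof = 136, alignof = 8
— Meta2 —
0..88  uid  (88B, 8-aligned)
88..104  lock  (16B, 8-aligned)
104..112  cpu  (8B, 8-aligned)
112..120  start_time  (8B, 8-aligned)
120..124  pid  (4B, 4-aligned)
124..126  prio  (2B, 2-aligned)
126..127  refcount  (1B, 1-aligned)
127..128  -- tail padding (1B)
sizeof = 128, alignof = 8
136 − 128 = 8

8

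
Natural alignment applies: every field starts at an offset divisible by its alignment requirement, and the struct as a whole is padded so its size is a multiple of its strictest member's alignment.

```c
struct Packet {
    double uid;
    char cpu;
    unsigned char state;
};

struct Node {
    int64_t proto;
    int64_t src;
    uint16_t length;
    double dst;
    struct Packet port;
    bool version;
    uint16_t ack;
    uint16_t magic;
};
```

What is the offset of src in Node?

Packet: @0: uid [8B, align 8] → 8; @8: cpu [1B, align 1] → 9; @9: state [1B, align 1] → 10; +6 tail pad (align 8); size 16, align 8
@0: proto [8B, align 8] → 8
@8: src [8B, align 8] → 16

8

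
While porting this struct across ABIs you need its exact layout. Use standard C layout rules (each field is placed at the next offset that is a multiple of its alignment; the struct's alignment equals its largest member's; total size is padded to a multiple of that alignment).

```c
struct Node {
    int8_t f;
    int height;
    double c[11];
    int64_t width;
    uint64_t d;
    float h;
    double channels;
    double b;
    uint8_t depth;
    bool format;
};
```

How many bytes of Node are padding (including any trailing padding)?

f at 0 (size 1, align 1) → ends 1
pad 3 to align 4 for height
height at 4 (size 4, align 4) → ends 8
c at 8 (size 88, align 8) → ends 96
width at 96 (size 8, align 8) → ends 104
d at 104 (size 8, align 8) → ends 112
h at 112 (size 4, align 4) → ends 116
pad 4 to align 8 for channels
channels at 120 (size 8, align 8) → ends 128
b at 128 (size 8, align 8) → ends 136
depth at 136 (size 1, align 1) → ends 137
format at 137 (size 1, align 1) → ends 138
tail pad 6 to reach multiple of 8
total 144 bytes, alignment 8
data bytes 131, size 144 → padding 13

13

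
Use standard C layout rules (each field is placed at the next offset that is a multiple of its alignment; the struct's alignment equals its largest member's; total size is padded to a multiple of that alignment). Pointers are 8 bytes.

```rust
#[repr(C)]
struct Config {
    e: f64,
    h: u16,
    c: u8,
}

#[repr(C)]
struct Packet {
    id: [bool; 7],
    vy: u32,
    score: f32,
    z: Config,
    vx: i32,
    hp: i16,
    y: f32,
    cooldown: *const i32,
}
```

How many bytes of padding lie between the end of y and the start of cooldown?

Config: @0: e [8B, align 8] → 8; @8: h [2B, align 2] → 10; @10: c [1B, align 1] → 11; +5 tail pad (align 8); size 16, align 8
@0: id [7B, align 1] → 7
+1 pad (align 4)
@8: vy [4B, align 4] → 12
@12: score [4B, align 4] → 16
@16: z [16B, align 8] → 32
@32: vx [4B, align 4] → 36
@36: hp [2B, align 2] → 38
+2 pad (align 4)
@40: y [4B, align 4] → 44
+4 pad (align 8)
@48: cooldown [8B, align 8] → 56

4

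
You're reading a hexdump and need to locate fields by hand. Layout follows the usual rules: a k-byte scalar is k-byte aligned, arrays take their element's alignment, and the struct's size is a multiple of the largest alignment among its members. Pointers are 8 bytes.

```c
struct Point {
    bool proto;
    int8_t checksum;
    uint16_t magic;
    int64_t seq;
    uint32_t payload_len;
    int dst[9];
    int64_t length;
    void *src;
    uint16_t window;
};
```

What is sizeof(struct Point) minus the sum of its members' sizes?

0..1  proto  (1B, 1-aligned)
1..2  checksum  (1B, 1-aligned)
2..4  magic  (2B, 2-aligned)
4..8  -- padding (4B)
8..16  seq  (8B, 8-aligned)
16..20  payload_len  (4B, 4-aligned)
20..56  dst  (36B, 4-aligned)
56..64  length  (8B, 8-aligned)
64..72  src  (8B, 8-aligned)
72..74  window  (2B, 2-aligned)
74..80  -- tail padding (6B)
sizeof = 80, alignof = 8
data bytes 70, size 80 → padding 10

10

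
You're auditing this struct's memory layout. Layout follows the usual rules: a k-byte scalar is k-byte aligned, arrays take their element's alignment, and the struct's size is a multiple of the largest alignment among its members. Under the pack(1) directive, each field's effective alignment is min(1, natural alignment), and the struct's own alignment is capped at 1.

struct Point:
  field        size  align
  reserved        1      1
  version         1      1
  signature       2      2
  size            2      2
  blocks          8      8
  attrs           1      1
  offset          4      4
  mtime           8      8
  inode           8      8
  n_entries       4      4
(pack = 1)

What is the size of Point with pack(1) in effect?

39

0..1  reserved  (1B, 1-aligned)
1..2  version  (1B, 1-aligned)
2..4  signature  (2B, 1-aligned)
4..6  size  (2B, 1-aligned)
6..14  blocks  (8B, 1-aligned)
14..15  attrs  (1B, 1-aligned)
15..19  offset  (4B, 1-aligned)
19..27  mtime  (8B, 1-aligned)
27..35  inode  (8B, 1-aligned)
35..39  n_entries  (4B, 1-aligned)
sizeof = 39, alignof = 1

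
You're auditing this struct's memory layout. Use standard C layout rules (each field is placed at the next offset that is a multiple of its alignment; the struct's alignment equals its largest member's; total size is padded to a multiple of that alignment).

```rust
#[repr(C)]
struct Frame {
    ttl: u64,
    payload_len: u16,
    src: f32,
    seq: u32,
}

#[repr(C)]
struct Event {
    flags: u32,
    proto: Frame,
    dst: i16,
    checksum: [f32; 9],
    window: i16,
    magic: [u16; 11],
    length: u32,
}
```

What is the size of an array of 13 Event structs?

Frame: ttl at 0 (size 8, align 8) → ends 8; payload_len at 8 (size 2, align 2) → ends 10; pad 2 to align 4 for src; src at 12 (size 4, align 4) → ends 16; seq at 16 (size 4, align 4) → ends 20; tail pad 4 to reach multiple of 8; total 24 bytes, alignment 8
flags at 0 (size 4, align 4) → ends 4
pad 4 to align 8 for proto
proto at 8 (size 24, align 8) → ends 32
dst at 32 (size 2, align 2) → ends 34
pad 2 to align 4 for checksum
checksum at 36 (size 36, align 4) → ends 72
window at 72 (size 2, align 2) → ends 74
magic at 74 (size 22, align 2) → ends 96
length at 96 (size 4, align 4) → ends 100
tail pad 4 to reach multiple of 8
total 104 bytes, alignment 8
array of 13: 13 × 104 = 1352

1352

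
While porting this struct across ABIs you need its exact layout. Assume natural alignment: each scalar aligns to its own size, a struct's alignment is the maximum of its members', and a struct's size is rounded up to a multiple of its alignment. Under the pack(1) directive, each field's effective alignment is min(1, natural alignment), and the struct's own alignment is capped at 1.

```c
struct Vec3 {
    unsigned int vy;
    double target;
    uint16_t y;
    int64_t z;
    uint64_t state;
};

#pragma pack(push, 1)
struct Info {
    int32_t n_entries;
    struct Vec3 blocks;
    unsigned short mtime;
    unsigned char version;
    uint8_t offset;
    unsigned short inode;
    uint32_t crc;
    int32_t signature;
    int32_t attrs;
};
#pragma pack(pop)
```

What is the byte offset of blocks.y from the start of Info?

Vec3: @0: vy [4B, align 4] → 4; +4 pad (align 8); @8: target [8B, align 8] → 16; @16: y [2B, align 2] → 18; +6 pad (align 8); @24: z [8B, align 8] → 32; @32: state [8B, align 8] → 40; size 40, align 8
@0: n_entries [4B, align 1] → 4
@4: blocks [40B, align 1] → 44
within Vec3: y at 16
4 + 16 = 20

20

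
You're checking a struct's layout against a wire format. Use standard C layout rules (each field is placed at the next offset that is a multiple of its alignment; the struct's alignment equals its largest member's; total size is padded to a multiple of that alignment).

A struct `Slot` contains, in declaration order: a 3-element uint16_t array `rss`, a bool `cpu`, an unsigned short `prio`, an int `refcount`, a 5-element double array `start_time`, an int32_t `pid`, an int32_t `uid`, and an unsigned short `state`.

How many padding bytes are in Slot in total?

0..6  rss  (6B, 2-aligned)
6..7  cpu  (1B, 1-aligned)
7..8  -- padding (1B)
8..10  prio  (2B, 2-aligned)
10..12  -- padding (2B)
12..16  refcount  (4B, 4-aligned)
16..56  start_time  (40B, 8-aligned)
56..60  pid  (4B, 4-aligned)
60..64  uid  (4B, 4-aligned)
64..66  state  (2B, 2-aligned)
66..72  -- tail padding (6B)
sizeof = 72, alignof = 8
data bytes 63, size 72 → padding 9

9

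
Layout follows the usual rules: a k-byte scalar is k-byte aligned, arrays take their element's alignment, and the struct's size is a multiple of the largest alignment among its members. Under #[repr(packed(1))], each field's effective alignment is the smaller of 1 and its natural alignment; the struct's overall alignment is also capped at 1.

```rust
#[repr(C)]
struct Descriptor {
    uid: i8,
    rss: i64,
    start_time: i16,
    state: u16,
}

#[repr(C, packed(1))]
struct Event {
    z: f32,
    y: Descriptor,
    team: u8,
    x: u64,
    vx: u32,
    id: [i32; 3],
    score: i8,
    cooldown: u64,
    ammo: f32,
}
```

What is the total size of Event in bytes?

66

Descriptor: uid at 0 (size 1, align 1) → ends 1; pad 7 to align 8 for rss; rss at 8 (size 8, align 8) → ends 16; start_time at 16 (size 2, align 2) → ends 18; state at 18 (size 2, align 2) → ends 20; tail pad 4 to reach multiple of 8; total 24 bytes, alignment 8
z at 0 (size 4, align 1) → ends 4
y at 4 (size 24, align 1) → ends 28
team at 28 (size 1, align 1) → ends 29
x at 29 (size 8, align 1) → ends 37
vx at 37 (size 4, align 1) → ends 41
id at 41 (size 12, align 1) → ends 53
score at 53 (size 1, align 1) → ends 54
cooldown at 54 (size 8, align 1) → ends 62
ammo at 62 (size 4, align 1) → ends 66
total 66 bytes, alignment 1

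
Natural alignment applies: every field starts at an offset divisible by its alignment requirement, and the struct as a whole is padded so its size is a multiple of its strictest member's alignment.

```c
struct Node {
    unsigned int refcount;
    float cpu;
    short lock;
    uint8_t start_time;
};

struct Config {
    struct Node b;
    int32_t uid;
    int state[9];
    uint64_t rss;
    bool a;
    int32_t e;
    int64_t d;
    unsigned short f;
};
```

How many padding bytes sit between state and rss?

4

Node: 0..4  refcount  (4B, 4-aligned); 4..8  cpu  (4B, 4-aligned); 8..10  lock  (2B, 2-aligned); 10..11  start_time  (1B, 1-aligned); 11..12  -- tail padding (1B); sizeof = 12, alignof = 4
0..12  b  (12B, 4-aligned)
12..16  uid  (4B, 4-aligned)
16..52  state  (36B, 4-aligned)
52..56  -- padding (4B)
56..64  rss  (8B, 8-aligned)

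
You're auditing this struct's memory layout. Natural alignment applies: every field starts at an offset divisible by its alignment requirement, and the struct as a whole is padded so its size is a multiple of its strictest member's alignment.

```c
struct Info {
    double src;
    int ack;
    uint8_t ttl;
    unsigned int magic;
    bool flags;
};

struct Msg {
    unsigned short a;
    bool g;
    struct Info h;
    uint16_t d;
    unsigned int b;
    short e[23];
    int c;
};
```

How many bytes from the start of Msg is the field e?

40

Info: 0..8  src  (8B, 8-aligned); 8..12  ack  (4B, 4-aligned); 12..13  ttl  (1B, 1-aligned); 13..16  -- padding (3B); 16..20  magic  (4B, 4-aligned); 20..21  flags  (1B, 1-aligned); 21..24  -- tail padding (3B); sizeof = 24, alignof = 8
0..2  a  (2B, 2-aligned)
2..3  g  (1B, 1-aligned)
3..8  -- padding (5B)
8..32  h  (24B, 8-aligned)
32..34  d  (2B, 2-aligned)
34..36  -- padding (2B)
36..40  b  (4B, 4-aligned)
40..86  e  (46B, 2-aligned)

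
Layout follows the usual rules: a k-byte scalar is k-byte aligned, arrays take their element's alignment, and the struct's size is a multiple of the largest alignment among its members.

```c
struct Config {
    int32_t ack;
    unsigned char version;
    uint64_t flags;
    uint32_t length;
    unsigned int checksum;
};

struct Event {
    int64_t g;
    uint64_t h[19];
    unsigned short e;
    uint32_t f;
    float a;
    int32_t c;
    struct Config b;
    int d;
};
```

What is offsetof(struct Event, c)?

172

Config: ack at 0 (size 4, align 4) → ends 4; version at 4 (size 1, align 1) → ends 5; pad 3 to align 8 for flags; flags at 8 (size 8, align 8) → ends 16; length at 16 (size 4, align 4) → ends 20; checksum at 20 (size 4, align 4) → ends 24; total 24 bytes, alignment 8
g at 0 (size 8, align 8) → ends 8
h at 8 (size 152, align 8) → ends 160
e at 160 (size 2, align 2) → ends 162
pad 2 to align 4 for f
f at 164 (size 4, align 4) → ends 168
a at 168 (size 4, align 4) → ends 172
c at 172 (size 4, align 4) → ends 176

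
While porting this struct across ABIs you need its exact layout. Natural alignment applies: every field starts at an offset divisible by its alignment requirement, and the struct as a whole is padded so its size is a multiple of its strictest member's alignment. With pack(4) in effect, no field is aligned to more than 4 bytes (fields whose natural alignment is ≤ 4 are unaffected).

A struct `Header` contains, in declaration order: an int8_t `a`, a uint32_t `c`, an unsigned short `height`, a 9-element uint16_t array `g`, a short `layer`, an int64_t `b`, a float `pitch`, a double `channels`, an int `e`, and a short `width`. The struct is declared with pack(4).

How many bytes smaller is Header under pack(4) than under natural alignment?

natural layout:
  0..1  a  (1B, 1-aligned)
  1..4  -- padding (3B)
  4..8  c  (4B, 4-aligned)
  8..10  height  (2B, 2-aligned)
  10..28  g  (18B, 2-aligned)
  28..30  layer  (2B, 2-aligned)
  30..32  -- padding (2B)
  32..40  b  (8B, 8-aligned)
  40..44  pitch  (4B, 4-aligned)
  44..48  -- padding (4B)
  48..56  channels  (8B, 8-aligned)
  56..60  e  (4B, 4-aligned)
  60..62  width  (2B, 2-aligned)
  62..64  -- tail padding (2B)
  sizeof = 64, alignof = 8
packed(4) layout:
  0..1  a  (1B, 1-aligned)
  1..4  -- padding (3B)
  4..8  c  (4B, 4-aligned)
  8..10  height  (2B, 2-aligned)
  10..28  g  (18B, 2-aligned)
  28..30  layer  (2B, 2-aligned)
  30..32  -- padding (2B)
  32..40  b  (8B, 4-aligned)
  40..44  pitch  (4B, 4-aligned)
  44..52  channels  (8B, 4-aligned)
  52..56  e  (4B, 4-aligned)
  56..58  width  (2B, 2-aligned)
  58..60  -- tail padding (2B)
  sizeof = 60, alignof = 4
64 − 60 = 4

4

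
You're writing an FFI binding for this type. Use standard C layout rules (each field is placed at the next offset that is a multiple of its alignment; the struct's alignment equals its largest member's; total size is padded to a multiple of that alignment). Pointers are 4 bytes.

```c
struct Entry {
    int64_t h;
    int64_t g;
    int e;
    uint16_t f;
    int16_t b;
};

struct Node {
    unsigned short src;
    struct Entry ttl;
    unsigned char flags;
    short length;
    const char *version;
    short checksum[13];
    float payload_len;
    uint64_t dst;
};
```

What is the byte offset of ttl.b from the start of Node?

Entry: 0..8  h  (8B, 8-aligned); 8..16  g  (8B, 8-aligned); 16..20  e  (4B, 4-aligned); 20..22  f  (2B, 2-aligned); 22..24  b  (2B, 2-aligned); sizeof = 24, alignof = 8
0..2  src  (2B, 2-aligned)
2..8  -- padding (6B)
8..32  ttl  (24B, 8-aligned)
within Entry: b at 22
8 + 22 = 30

30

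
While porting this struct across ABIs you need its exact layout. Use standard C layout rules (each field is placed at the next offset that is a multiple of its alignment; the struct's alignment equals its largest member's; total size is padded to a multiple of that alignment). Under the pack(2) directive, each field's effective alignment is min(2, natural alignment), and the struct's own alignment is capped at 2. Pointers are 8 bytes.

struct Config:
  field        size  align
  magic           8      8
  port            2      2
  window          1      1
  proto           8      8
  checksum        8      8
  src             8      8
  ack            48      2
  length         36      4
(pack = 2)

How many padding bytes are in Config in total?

magic at 0 (size 8, align 2) → ends 8
port at 8 (size 2, align 2) → ends 10
window at 10 (size 1, align 1) → ends 11
pad 1 to align 2 for proto
proto at 12 (size 8, align 2) → ends 20
checksum at 20 (size 8, align 2) → ends 28
src at 28 (size 8, align 2) → ends 36
ack at 36 (size 48, align 2) → ends 84
length at 84 (size 36, align 2) → ends 120
total 120 bytes, alignment 2
data bytes 119, size 120 → padding 1

1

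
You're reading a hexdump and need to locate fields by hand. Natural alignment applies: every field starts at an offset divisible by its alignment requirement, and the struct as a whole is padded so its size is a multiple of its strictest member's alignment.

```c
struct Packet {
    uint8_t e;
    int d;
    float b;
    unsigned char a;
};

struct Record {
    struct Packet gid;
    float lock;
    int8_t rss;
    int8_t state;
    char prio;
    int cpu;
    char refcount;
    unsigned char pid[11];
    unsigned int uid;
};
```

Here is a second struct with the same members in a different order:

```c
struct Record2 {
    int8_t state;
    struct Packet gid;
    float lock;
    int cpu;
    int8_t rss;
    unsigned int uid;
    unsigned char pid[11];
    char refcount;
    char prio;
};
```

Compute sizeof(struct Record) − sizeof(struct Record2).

Packet: @0: e [1B, align 1] → 1; +3 pad (align 4); @4: d [4B, align 4] → 8; @8: b [4B, align 4] → 12; @12: a [1B, align 1] → 13; +3 tail pad (align 4); size 16, align 4
@0: gid [16B, align 4] → 16
@16: lock [4B, align 4] → 20
@20: rss [1B, align 1] → 21
@21: state [1B, align 1] → 22
@22: prio [1B, align 1] → 23
+1 pad (align 4)
@24: cpu [4B, align 4] → 28
@28: refcount [1B, align 1] → 29
@29: pid [11B, align 1] → 40
@40: uid [4B, align 4] → 44
size 44, align 4
— Record2 —
@0: state [1B, align 1] → 1
+3 pad (align 4)
@4: gid [16B, align 4] → 20
@20: lock [4B, align 4] → 24
@24: cpu [4B, align 4] → 28
@28: rss [1B, align 1] → 29
+3 pad (align 4)
@32: uid [4B, align 4] → 36
@36: pid [11B, align 1] → 47
@47: refcount [1B, align 1] → 48
@48: prio [1B, align 1] → 49
+3 tail pad (align 4)
size 52, align 4
44 − 52 = -8

-8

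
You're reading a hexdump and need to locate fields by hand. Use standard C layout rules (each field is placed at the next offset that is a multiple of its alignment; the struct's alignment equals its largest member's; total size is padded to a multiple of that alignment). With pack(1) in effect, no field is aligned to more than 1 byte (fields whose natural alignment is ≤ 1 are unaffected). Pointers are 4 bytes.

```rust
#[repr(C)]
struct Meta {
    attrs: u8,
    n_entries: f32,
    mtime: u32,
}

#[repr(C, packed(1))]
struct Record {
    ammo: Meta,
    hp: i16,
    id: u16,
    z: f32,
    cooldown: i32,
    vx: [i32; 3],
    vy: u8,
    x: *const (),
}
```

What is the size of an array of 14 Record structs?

574

Meta: @0: attrs [1B, align 1] → 1; +3 pad (align 4); @4: n_entries [4B, align 4] → 8; @8: mtime [4B, align 4] → 12; size 12, align 4
@0: ammo [12B, align 1] → 12
@12: hp [2B, align 1] → 14
@14: id [2B, align 1] → 16
@16: z [4B, align 1] → 20
@20: cooldown [4B, align 1] → 24
@24: vx [12B, align 1] → 36
@36: vy [1B, align 1] → 37
@37: x [4B, align 1] → 41
size 41, align 1
array of 14: 14 × 41 = 574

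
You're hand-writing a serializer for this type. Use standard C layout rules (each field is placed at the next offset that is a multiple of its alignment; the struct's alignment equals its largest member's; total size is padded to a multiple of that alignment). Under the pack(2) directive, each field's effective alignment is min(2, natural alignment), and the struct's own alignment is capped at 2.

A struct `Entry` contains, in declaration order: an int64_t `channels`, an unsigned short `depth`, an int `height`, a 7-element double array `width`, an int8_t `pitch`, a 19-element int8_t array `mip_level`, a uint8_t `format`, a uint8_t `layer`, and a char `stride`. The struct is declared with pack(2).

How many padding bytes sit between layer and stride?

@0: channels [8B, align 2] → 8
@8: depth [2B, align 2] → 10
@10: height [4B, align 2] → 14
@14: width [56B, align 2] → 70
@70: pitch [1B, align 1] → 71
@71: mip_level [19B, align 1] → 90
@90: format [1B, align 1] → 91
@91: layer [1B, align 1] → 92
@92: stride [1B, align 1] → 93

0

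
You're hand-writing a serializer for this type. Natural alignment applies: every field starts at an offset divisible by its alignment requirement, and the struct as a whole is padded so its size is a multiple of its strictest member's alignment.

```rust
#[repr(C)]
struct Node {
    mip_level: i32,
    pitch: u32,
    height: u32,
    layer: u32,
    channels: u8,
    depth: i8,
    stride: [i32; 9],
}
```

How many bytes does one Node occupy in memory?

0..4  mip_level  (4B, 4-aligned)
4..8  pitch  (4B, 4-aligned)
8..12  height  (4B, 4-aligned)
12..16  layer  (4B, 4-aligned)
16..17  channels  (1B, 1-aligned)
17..18  depth  (1B, 1-aligned)
18..20  -- padding (2B)
20..56  stride  (36B, 4-aligned)
sizeof = 56, alignof = 4

56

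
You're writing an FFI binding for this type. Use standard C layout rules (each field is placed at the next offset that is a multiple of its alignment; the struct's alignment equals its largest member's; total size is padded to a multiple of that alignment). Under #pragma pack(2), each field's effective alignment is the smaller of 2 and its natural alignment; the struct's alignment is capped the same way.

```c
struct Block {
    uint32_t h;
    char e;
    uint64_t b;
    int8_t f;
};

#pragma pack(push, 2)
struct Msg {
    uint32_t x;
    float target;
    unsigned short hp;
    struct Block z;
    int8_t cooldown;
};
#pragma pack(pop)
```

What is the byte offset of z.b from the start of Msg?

Block: h at 0 (size 4, align 4) → ends 4; e at 4 (size 1, align 1) → ends 5; pad 3 to align 8 for b; b at 8 (size 8, align 8) → ends 16; f at 16 (size 1, align 1) → ends 17; tail pad 7 to reach multiple of 8; total 24 bytes, alignment 8
x at 0 (size 4, align 2) → ends 4
target at 4 (size 4, align 2) → ends 8
hp at 8 (size 2, align 2) → ends 10
z at 10 (size 24, align 2) → ends 34
within Block: b at 8
10 + 8 = 18

18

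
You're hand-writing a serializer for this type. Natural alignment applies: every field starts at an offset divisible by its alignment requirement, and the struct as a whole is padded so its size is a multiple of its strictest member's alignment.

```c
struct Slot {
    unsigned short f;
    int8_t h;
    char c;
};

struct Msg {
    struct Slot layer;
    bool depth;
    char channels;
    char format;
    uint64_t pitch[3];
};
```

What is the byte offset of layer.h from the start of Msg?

Slot: f at 0 (size 2, align 2) → ends 2; h at 2 (size 1, align 1) → ends 3; c at 3 (size 1, align 1) → ends 4; total 4 bytes, alignment 2
layer at 0 (size 4, align 2) → ends 4
within Slot: h at 2
0 + 2 = 2

2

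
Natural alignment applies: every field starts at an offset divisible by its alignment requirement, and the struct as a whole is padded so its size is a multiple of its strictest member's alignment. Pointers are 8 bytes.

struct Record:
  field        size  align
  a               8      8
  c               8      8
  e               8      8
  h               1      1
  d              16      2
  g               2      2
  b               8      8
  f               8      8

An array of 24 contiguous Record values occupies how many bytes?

0..8  a  (8B, 8-aligned)
8..16  c  (8B, 8-aligned)
16..24  e  (8B, 8-aligned)
24..25  h  (1B, 1-aligned)
25..26  -- padding (1B)
26..42  d  (16B, 2-aligned)
42..44  g  (2B, 2-aligned)
44..48  -- padding (4B)
48..56  b  (8B, 8-aligned)
56..64  f  (8B, 8-aligned)
sizeof = 64, alignof = 8
array of 24: 24 × 64 = 1536

1536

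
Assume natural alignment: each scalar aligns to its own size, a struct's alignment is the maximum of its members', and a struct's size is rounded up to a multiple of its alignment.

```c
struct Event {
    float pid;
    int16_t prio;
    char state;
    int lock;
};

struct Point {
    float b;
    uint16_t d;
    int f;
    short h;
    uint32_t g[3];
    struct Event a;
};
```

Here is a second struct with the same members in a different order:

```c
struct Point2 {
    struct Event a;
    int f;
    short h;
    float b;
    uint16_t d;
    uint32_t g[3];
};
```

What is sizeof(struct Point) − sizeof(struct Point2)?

Event: @0: pid [4B, align 4] → 4; @4: prio [2B, align 2] → 6; @6: state [1B, align 1] → 7; +1 pad (align 4); @8: lock [4B, align 4] → 12; size 12, align 4
@0: b [4B, align 4] → 4
@4: d [2B, align 2] → 6
+2 pad (align 4)
@8: f [4B, align 4] → 12
@12: h [2B, align 2] → 14
+2 pad (align 4)
@16: g [12B, align 4] → 28
@28: a [12B, align 4] → 40
size 40, align 4
— Point2 —
@0: a [12B, align 4] → 12
@12: f [4B, align 4] → 16
@16: h [2B, align 2] → 18
+2 pad (align 4)
@20: b [4B, align 4] → 24
@24: d [2B, align 2] → 26
+2 pad (align 4)
@28: g [12B, align 4] → 40
size 40, align 4
40 − 40 = 0

0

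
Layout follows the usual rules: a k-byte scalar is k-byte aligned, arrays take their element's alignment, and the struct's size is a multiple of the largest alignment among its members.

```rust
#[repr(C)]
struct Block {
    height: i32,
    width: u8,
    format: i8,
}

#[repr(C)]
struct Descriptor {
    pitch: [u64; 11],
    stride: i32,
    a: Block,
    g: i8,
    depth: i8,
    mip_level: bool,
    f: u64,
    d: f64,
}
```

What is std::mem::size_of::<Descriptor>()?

Block: height at 0 (size 4, align 4) → ends 4; width at 4 (size 1, align 1) → ends 5; format at 5 (size 1, align 1) → ends 6; tail pad 2 to reach multiple of 4; total 8 bytes, alignment 4
pitch at 0 (size 88, align 8) → ends 88
stride at 88 (size 4, align 4) → ends 92
a at 92 (size 8, align 4) → ends 100
g at 100 (size 1, align 1) → ends 101
depth at 101 (size 1, align 1) → ends 102
mip_level at 102 (size 1, align 1) → ends 103
pad 1 to align 8 for f
f at 104 (size 8, align 8) → ends 112
d at 112 (size 8, align 8) → ends 120
total 120 bytes, alignment 8

120 bytes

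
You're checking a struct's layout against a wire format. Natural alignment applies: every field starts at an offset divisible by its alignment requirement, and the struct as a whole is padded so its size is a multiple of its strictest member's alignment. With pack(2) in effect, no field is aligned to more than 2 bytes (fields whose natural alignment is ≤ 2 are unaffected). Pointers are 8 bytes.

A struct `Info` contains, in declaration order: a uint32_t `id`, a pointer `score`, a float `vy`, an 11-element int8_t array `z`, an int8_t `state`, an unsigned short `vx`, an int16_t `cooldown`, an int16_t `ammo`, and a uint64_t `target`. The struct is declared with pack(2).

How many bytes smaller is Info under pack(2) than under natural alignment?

natural layout:
  id at 0 (size 4, align 4) → ends 4
  pad 4 to align 8 for score
  score at 8 (size 8, align 8) → ends 16
  vy at 16 (size 4, align 4) → ends 20
  z at 20 (size 11, align 1) → ends 31
  state at 31 (size 1, align 1) → ends 32
  vx at 32 (size 2, align 2) → ends 34
  cooldown at 34 (size 2, align 2) → ends 36
  ammo at 36 (size 2, align 2) → ends 38
  pad 2 to align 8 for target
  target at 40 (size 8, align 8) → ends 48
  total 48 bytes, alignment 8
packed(2) layout:
  id at 0 (size 4, align 2) → ends 4
  score at 4 (size 8, align 2) → ends 12
  vy at 12 (size 4, align 2) → ends 16
  z at 16 (size 11, align 1) → ends 27
  state at 27 (size 1, align 1) → ends 28
  vx at 28 (size 2, align 2) → ends 30
  cooldown at 30 (size 2, align 2) → ends 32
  ammo at 32 (size 2, align 2) → ends 34
  target at 34 (size 8, align 2) → ends 42
  total 42 bytes, alignment 2
48 − 42 = 6

6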